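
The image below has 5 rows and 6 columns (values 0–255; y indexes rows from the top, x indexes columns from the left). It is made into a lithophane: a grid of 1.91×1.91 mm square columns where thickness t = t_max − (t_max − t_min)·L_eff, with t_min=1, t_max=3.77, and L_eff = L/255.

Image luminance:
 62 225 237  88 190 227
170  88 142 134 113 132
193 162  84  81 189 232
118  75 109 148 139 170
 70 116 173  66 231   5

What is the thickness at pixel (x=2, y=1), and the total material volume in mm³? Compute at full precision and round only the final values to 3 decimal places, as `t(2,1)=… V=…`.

span = t_max - t_min = 3.77 - 1 = 2.770
L(2,1) = 142, L_eff = 142/255 = 0.556863
t(2,1) = 3.77 - 2.770·0.556863 = 2.227
Σt over all 5·6 pixels = 1729237/25500 ≈ 67.8132157
V = pitch²·Σt = 1.91²·1729237/25500 = 247.389

t(2,1)=2.227 V=247.389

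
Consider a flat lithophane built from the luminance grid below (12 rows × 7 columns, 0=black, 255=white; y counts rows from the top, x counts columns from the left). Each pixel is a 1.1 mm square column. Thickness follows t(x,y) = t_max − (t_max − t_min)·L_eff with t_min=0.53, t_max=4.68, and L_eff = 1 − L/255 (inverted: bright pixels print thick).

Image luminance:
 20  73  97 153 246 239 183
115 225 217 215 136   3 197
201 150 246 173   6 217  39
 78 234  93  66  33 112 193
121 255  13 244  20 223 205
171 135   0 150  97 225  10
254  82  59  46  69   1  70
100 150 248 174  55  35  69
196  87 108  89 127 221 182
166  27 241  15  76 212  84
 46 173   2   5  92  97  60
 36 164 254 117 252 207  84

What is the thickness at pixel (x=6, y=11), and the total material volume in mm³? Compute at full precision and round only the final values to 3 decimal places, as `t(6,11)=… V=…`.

t(6,11)=1.897 V=263.807

span = t_max - t_min = 4.68 - 0.53 = 4.150
L(6,11) = 84, L_eff = 1 - 84/255 = 0.670588 (inverted)
t(6,11) = 4.68 - 4.150·0.670588 = 1.897
Σt over all 12·7 pixels = 222383/1020 ≈ 218.0225490
V = pitch²·Σt = 1.1²·222383/1020 = 263.807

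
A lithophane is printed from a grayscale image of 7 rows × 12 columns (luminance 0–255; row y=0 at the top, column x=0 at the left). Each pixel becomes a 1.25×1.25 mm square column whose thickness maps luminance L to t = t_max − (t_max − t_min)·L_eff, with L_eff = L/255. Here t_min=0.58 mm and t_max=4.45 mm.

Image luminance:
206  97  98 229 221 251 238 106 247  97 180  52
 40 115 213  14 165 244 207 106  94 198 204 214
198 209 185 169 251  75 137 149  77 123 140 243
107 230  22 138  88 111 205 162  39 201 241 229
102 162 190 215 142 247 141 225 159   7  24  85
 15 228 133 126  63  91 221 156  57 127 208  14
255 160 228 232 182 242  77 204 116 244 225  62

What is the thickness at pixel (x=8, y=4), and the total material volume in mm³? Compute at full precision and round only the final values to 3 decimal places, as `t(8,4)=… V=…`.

span = t_max - t_min = 4.45 - 0.58 = 3.870
L(8,4) = 159, L_eff = 159/255 = 0.623529
t(8,4) = 4.45 - 3.870·0.623529 = 2.037
Σt over all 7·12 pixels = 150933/850 ≈ 177.5682353
V = pitch²·Σt = 1.25²·150933/850 = 277.450

t(8,4)=2.037 V=277.450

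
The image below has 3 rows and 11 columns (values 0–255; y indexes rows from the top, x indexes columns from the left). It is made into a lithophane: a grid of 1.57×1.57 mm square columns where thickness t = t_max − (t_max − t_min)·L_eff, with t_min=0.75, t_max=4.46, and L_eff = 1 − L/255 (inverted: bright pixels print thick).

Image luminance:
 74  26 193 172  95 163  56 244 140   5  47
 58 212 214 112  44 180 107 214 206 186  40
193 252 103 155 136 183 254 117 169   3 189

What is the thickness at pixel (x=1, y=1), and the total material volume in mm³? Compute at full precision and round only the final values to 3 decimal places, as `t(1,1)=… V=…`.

span = t_max - t_min = 4.46 - 0.75 = 3.710
L(1,1) = 212, L_eff = 1 - 212/255 = 0.168627 (inverted)
t(1,1) = 4.46 - 3.710·0.168627 = 3.834
Σt over all 3·11 pixels = 772069/8500 ≈ 90.8316471
V = pitch²·Σt = 1.57²·772069/8500 = 223.891

t(1,1)=3.834 V=223.891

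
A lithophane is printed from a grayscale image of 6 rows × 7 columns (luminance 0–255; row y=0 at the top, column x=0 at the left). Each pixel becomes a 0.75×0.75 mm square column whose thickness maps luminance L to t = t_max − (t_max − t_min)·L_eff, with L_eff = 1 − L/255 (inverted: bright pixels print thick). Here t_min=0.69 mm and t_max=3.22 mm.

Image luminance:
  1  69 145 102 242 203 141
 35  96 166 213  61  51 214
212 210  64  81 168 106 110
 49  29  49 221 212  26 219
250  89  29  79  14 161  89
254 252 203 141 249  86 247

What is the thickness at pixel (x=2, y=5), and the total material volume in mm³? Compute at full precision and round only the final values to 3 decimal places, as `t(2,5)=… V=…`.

t(2,5)=2.704 V=47.766

span = t_max - t_min = 3.22 - 0.69 = 2.530
L(2,5) = 203, L_eff = 1 - 203/255 = 0.203922 (inverted)
t(2,5) = 3.22 - 2.530·0.203922 = 2.704
Σt over all 6·7 pixels = 541351/6375 ≈ 84.9178039
V = pitch²·Σt = 0.75²·541351/6375 = 47.766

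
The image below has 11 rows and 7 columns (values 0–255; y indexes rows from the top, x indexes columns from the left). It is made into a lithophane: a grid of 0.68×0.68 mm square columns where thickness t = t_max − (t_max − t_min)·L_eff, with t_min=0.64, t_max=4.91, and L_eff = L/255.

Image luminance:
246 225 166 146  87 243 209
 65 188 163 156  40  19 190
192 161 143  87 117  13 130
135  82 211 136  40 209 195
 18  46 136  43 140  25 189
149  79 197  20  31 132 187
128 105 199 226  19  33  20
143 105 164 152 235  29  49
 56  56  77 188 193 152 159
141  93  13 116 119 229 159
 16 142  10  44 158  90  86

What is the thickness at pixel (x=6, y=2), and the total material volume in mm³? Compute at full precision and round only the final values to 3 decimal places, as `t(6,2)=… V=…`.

span = t_max - t_min = 4.91 - 0.64 = 4.270
L(6,2) = 130, L_eff = 130/255 = 0.509804
t(6,2) = 4.91 - 4.270·0.509804 = 2.733
Σt over all 11·7 pixels = 1134791/5100 ≈ 222.5080392
V = pitch²·Σt = 0.68²·1134791/5100 = 102.888

t(6,2)=2.733 V=102.888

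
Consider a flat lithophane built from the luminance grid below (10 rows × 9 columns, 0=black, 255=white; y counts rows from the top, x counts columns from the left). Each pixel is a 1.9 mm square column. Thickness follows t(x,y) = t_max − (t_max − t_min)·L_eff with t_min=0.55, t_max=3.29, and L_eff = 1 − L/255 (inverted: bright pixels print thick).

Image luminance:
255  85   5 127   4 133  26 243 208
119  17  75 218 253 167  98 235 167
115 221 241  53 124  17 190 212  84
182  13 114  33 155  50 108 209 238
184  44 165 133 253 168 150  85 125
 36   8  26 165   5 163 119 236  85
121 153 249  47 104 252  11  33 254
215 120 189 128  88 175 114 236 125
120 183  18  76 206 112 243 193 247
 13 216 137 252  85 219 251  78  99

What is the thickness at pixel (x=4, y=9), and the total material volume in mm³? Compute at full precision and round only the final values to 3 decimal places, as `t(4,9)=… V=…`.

span = t_max - t_min = 3.29 - 0.55 = 2.740
L(4,9) = 85, L_eff = 1 - 85/255 = 0.666667 (inverted)
t(4,9) = 3.29 - 2.740·0.666667 = 1.463
Σt over all 10·9 pixels = 772349/4250 ≈ 181.7291765
V = pitch²·Σt = 1.9²·772349/4250 = 656.042

t(4,9)=1.463 V=656.042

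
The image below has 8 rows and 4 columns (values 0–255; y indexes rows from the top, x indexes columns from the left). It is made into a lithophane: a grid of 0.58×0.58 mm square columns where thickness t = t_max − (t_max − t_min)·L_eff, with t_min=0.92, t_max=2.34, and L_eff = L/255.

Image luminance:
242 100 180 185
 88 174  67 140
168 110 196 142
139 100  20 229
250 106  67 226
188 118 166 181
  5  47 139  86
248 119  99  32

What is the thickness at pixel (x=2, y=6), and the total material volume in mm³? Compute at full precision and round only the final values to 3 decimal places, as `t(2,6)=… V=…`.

span = t_max - t_min = 2.34 - 0.92 = 1.420
L(2,6) = 139, L_eff = 139/255 = 0.545098
t(2,6) = 2.34 - 1.420·0.545098 = 1.566
Σt over all 8·4 pixels = 645373/12750 ≈ 50.6174902
V = pitch²·Σt = 0.58²·645373/12750 = 17.028

t(2,6)=1.566 V=17.028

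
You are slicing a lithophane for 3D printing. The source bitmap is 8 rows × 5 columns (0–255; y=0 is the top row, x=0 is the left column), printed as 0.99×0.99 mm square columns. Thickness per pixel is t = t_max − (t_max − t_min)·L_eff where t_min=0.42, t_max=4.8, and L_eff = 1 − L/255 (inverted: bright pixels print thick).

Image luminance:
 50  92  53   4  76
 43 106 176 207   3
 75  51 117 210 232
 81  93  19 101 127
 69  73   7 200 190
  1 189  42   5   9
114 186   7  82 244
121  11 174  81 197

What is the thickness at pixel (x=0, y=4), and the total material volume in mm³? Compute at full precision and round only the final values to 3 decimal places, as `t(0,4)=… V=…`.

t(0,4)=1.605 V=82.424

span = t_max - t_min = 4.8 - 0.42 = 4.380
L(0,4) = 69, L_eff = 1 - 69/255 = 0.729412 (inverted)
t(0,4) = 4.8 - 4.380·0.729412 = 1.605
Σt over all 8·5 pixels = 178707/2125 ≈ 84.0974118
V = pitch²·Σt = 0.99²·178707/2125 = 82.424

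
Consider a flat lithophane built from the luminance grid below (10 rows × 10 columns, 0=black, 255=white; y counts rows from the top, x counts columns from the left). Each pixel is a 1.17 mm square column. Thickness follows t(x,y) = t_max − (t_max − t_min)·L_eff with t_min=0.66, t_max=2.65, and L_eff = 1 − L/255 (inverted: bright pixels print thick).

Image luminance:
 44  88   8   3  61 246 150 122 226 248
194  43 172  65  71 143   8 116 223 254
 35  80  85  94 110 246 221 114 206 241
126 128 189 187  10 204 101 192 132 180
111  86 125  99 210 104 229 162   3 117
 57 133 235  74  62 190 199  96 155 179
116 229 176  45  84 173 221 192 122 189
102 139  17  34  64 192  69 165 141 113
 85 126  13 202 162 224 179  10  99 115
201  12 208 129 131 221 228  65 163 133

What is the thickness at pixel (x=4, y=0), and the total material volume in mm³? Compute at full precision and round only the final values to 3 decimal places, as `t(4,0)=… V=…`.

span = t_max - t_min = 2.65 - 0.66 = 1.990
L(4,0) = 61, L_eff = 1 - 61/255 = 0.760784 (inverted)
t(4,0) = 2.65 - 1.990·0.760784 = 1.136
Σt over all 10·10 pixels = 1441973/8500 ≈ 169.6438824
V = pitch²·Σt = 1.17²·1441973/8500 = 232.226

t(4,0)=1.136 V=232.226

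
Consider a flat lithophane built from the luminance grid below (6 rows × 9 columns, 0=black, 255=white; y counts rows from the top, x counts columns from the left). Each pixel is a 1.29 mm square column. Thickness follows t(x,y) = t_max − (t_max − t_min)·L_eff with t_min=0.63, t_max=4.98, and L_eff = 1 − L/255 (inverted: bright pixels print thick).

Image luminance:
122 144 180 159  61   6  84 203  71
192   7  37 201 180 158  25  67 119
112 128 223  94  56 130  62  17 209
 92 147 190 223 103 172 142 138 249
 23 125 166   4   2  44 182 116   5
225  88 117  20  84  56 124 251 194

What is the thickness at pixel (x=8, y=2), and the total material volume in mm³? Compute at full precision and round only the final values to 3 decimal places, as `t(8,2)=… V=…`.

span = t_max - t_min = 4.98 - 0.63 = 4.350
L(8,2) = 209, L_eff = 1 - 209/255 = 0.180392 (inverted)
t(8,2) = 4.98 - 4.350·0.180392 = 4.195
Σt over all 6·9 pixels = 9655/68 ≈ 141.9852941
V = pitch²·Σt = 1.29²·9655/68 = 236.278

t(8,2)=4.195 V=236.278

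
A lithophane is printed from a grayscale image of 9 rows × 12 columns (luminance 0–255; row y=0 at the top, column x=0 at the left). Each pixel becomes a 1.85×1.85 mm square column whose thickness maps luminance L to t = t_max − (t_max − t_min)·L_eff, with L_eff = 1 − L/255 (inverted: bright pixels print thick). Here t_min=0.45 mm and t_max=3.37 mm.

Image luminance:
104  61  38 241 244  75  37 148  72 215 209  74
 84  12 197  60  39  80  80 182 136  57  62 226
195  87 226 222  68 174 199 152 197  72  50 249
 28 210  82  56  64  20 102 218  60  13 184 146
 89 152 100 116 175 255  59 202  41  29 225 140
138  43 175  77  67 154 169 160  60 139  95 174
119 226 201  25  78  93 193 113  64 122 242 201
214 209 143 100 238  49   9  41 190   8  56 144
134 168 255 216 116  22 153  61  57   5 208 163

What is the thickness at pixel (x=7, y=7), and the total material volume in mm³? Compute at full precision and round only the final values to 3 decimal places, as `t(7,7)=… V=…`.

span = t_max - t_min = 3.37 - 0.45 = 2.920
L(7,7) = 41, L_eff = 1 - 41/255 = 0.839216 (inverted)
t(7,7) = 3.37 - 2.920·0.839216 = 0.919
Σt over all 9·12 pixels = 1293646/6375 ≈ 202.9248627
V = pitch²·Σt = 1.85²·1293646/6375 = 694.510

t(7,7)=0.919 V=694.510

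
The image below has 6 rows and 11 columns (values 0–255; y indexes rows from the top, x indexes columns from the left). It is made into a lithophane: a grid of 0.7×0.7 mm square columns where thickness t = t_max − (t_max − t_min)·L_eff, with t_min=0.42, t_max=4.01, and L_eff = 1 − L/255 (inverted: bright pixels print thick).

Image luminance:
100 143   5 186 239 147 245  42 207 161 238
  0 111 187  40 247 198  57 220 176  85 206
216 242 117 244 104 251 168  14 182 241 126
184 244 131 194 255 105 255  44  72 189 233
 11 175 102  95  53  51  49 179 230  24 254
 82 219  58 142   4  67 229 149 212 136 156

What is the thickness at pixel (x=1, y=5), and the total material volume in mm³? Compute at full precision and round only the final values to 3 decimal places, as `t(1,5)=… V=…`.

t(1,5)=3.503 V=80.691

span = t_max - t_min = 4.01 - 0.42 = 3.590
L(1,5) = 219, L_eff = 1 - 219/255 = 0.141176 (inverted)
t(1,5) = 4.01 - 3.590·0.141176 = 3.503
Σt over all 6·11 pixels = 1049803/6375 ≈ 164.6749804
V = pitch²·Σt = 0.7²·1049803/6375 = 80.691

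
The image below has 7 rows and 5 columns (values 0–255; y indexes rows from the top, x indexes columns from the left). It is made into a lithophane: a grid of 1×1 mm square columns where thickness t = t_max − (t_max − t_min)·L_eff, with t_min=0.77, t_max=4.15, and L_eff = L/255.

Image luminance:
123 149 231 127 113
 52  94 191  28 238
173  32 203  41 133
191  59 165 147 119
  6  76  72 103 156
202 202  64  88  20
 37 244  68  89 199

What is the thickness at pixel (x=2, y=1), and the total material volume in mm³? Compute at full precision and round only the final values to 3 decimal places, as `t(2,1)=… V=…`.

span = t_max - t_min = 4.15 - 0.77 = 3.380
L(2,1) = 191, L_eff = 191/255 = 0.749020
t(2,1) = 4.15 - 3.380·0.749020 = 1.618
Σt over all 7·5 pixels = 454489/5100 ≈ 89.1154902
V = pitch²·Σt = 1²·454489/5100 = 89.115

t(2,1)=1.618 V=89.115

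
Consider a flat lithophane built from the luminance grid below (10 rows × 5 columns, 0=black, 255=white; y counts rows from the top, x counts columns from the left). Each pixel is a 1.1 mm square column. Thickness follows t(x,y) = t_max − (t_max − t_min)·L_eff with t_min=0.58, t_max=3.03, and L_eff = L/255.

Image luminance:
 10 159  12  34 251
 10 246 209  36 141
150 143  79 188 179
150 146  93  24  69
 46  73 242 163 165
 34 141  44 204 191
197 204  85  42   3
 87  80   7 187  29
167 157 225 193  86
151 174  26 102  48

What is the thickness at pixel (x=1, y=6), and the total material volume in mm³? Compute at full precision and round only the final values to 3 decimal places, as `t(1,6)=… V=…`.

t(1,6)=1.070 V=114.934

span = t_max - t_min = 3.03 - 0.58 = 2.450
L(1,6) = 204, L_eff = 204/255 = 0.800000
t(1,6) = 3.03 - 2.450·0.800000 = 1.070
Σt over all 10·5 pixels = 7124/75 ≈ 94.9866667
V = pitch²·Σt = 1.1²·7124/75 = 114.934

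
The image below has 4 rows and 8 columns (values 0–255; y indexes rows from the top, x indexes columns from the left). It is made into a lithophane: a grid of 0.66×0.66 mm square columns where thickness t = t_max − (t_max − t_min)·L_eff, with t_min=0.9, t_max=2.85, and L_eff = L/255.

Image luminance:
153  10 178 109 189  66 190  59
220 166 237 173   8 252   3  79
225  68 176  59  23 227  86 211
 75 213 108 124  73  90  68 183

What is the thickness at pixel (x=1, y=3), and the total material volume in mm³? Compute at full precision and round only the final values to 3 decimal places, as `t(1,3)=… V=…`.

t(1,3)=1.221 V=26.066

span = t_max - t_min = 2.85 - 0.9 = 1.950
L(1,3) = 213, L_eff = 213/255 = 0.835294
t(1,3) = 2.85 - 1.950·0.835294 = 1.221
Σt over all 4·8 pixels = 101727/1700 ≈ 59.8394118
V = pitch²·Σt = 0.66²·101727/1700 = 26.066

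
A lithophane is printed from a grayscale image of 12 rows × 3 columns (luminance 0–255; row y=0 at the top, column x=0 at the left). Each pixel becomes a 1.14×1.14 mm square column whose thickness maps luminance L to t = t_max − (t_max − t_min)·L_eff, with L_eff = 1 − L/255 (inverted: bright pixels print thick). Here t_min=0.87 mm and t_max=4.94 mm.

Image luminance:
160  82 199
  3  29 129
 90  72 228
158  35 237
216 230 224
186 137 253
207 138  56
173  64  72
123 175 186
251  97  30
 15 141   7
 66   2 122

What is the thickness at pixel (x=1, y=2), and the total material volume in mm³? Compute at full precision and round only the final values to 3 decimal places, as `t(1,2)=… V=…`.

t(1,2)=2.019 V=135.974

span = t_max - t_min = 4.94 - 0.87 = 4.070
L(1,2) = 72, L_eff = 1 - 72/255 = 0.717647 (inverted)
t(1,2) = 4.94 - 4.070·0.717647 = 2.019
Σt over all 12·3 pixels = 889337/8500 ≈ 104.6278824
V = pitch²·Σt = 1.14²·889337/8500 = 135.974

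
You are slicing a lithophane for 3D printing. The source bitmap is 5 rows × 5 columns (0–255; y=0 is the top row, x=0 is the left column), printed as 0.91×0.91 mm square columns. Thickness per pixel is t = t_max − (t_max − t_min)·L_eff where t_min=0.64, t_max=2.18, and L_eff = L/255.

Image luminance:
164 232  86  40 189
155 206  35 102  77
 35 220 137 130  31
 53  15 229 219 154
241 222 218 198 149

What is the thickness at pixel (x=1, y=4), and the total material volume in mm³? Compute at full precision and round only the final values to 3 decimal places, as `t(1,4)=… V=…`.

t(1,4)=0.839 V=27.443

span = t_max - t_min = 2.18 - 0.64 = 1.540
L(1,4) = 222, L_eff = 222/255 = 0.870588
t(1,4) = 2.18 - 1.540·0.870588 = 0.839
Σt over all 5·5 pixels = 70421/2125 ≈ 33.1392941
V = pitch²·Σt = 0.91²·70421/2125 = 27.443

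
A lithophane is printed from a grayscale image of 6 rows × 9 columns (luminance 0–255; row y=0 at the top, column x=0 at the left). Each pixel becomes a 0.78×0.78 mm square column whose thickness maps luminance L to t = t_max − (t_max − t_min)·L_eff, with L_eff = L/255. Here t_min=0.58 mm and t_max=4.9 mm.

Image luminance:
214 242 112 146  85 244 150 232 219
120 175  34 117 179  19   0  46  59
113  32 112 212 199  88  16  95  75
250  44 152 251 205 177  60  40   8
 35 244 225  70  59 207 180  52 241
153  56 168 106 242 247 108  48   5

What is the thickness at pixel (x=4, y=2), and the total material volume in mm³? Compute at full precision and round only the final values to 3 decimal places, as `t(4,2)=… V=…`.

t(4,2)=1.529 V=89.163

span = t_max - t_min = 4.9 - 0.58 = 4.320
L(4,2) = 199, L_eff = 199/255 = 0.780392
t(4,2) = 4.9 - 4.320·0.780392 = 1.529
Σt over all 6·9 pixels = 311427/2125 ≈ 146.5538824
V = pitch²·Σt = 0.78²·311427/2125 = 89.163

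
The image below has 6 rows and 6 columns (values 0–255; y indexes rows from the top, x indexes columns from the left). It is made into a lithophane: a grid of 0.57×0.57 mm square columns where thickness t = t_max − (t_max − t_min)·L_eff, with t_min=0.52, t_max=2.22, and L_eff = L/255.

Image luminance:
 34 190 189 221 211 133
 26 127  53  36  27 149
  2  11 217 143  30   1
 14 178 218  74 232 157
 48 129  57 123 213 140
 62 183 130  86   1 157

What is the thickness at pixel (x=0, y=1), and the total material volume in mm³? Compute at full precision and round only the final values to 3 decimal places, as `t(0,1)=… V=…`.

t(0,1)=2.047 V=17.298

span = t_max - t_min = 2.22 - 0.52 = 1.700
L(0,1) = 26, L_eff = 26/255 = 0.101961
t(0,1) = 2.22 - 1.700·0.101961 = 2.047
Σt over all 6·6 pixels = 53.24
V = pitch²·Σt = 0.57²·53.24 = 17.298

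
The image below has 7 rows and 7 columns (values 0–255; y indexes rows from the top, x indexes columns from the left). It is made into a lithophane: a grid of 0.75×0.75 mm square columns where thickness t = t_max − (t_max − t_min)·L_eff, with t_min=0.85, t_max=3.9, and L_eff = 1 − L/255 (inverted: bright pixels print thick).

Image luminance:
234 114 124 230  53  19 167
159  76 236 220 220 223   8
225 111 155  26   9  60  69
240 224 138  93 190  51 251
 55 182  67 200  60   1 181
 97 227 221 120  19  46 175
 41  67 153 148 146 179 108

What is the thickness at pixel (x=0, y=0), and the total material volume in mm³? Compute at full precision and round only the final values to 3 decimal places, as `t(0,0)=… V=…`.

t(0,0)=3.649 V=66.608

span = t_max - t_min = 3.9 - 0.85 = 3.050
L(0,0) = 234, L_eff = 1 - 234/255 = 0.082353 (inverted)
t(0,0) = 3.9 - 3.050·0.082353 = 3.649
Σt over all 7·7 pixels = 603913/5100 ≈ 118.4143137
V = pitch²·Σt = 0.75²·603913/5100 = 66.608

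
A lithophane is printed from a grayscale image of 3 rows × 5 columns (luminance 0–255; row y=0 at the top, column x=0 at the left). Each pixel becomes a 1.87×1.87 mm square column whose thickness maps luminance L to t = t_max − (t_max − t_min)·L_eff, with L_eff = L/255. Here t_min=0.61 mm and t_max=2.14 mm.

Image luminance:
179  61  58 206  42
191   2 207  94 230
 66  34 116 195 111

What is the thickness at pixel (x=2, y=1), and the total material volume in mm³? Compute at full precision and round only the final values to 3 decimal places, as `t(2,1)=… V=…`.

t(2,1)=0.898 V=74.652

span = t_max - t_min = 2.14 - 0.61 = 1.530
L(2,1) = 207, L_eff = 207/255 = 0.811765
t(2,1) = 2.14 - 1.530·0.811765 = 0.898
Σt over all 3·5 pixels = 21.348
V = pitch²·Σt = 1.87²·21.348 = 74.652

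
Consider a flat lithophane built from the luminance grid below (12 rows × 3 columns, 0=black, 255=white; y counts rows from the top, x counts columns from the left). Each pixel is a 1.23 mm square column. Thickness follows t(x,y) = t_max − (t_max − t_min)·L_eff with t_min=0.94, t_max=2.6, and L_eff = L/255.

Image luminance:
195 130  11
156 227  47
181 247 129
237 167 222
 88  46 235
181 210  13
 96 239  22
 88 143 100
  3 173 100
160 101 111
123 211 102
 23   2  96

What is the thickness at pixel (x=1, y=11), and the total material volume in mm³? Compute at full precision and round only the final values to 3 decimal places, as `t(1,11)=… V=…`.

t(1,11)=2.587 V=96.156

span = t_max - t_min = 2.6 - 0.94 = 1.660
L(1,11) = 2, L_eff = 2/255 = 0.007843
t(1,11) = 2.6 - 1.660·0.007843 = 2.587
Σt over all 12·3 pixels = 162071/2550 ≈ 63.5572549
V = pitch²·Σt = 1.23²·162071/2550 = 96.156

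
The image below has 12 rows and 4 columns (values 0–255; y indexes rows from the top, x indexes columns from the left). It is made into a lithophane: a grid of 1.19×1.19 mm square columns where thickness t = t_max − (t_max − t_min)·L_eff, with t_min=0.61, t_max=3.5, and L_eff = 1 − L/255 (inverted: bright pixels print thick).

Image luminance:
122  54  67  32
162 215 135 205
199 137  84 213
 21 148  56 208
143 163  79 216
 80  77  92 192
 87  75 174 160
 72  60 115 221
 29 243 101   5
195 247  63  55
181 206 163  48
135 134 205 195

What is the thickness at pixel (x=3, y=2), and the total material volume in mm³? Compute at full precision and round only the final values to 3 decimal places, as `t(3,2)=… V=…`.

span = t_max - t_min = 3.5 - 0.61 = 2.890
L(3,2) = 213, L_eff = 1 - 213/255 = 0.164706 (inverted)
t(3,2) = 3.5 - 2.890·0.164706 = 3.024
Σt over all 12·4 pixels = 150493/1500 ≈ 100.3286667
V = pitch²·Σt = 1.19²·150493/1500 = 142.075

t(3,2)=3.024 V=142.075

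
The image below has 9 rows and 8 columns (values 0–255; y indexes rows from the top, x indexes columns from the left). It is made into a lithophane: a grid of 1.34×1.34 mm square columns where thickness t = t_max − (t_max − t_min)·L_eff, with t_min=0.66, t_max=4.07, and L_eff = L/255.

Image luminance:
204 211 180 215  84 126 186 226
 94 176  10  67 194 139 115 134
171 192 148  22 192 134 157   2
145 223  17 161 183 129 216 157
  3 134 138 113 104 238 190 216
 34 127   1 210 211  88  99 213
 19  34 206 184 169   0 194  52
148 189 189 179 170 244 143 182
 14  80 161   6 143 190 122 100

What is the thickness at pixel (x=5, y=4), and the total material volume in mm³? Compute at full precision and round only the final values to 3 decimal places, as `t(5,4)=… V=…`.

t(5,4)=0.887 V=289.739

span = t_max - t_min = 4.07 - 0.66 = 3.410
L(5,4) = 238, L_eff = 238/255 = 0.933333
t(5,4) = 4.07 - 3.410·0.933333 = 0.887
Σt over all 9·8 pixels = 4114693/25500 ≈ 161.3605098
V = pitch²·Σt = 1.34²·4114693/25500 = 289.739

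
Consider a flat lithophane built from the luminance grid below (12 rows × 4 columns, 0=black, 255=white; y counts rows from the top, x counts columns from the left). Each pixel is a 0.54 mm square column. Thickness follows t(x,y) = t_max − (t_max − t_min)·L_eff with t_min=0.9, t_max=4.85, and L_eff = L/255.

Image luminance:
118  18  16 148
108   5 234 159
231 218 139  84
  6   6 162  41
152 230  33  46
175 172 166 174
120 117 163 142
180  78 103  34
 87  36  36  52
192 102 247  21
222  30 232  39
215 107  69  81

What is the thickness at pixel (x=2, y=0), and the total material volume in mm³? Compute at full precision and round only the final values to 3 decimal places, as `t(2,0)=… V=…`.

span = t_max - t_min = 4.85 - 0.9 = 3.950
L(2,0) = 16, L_eff = 16/255 = 0.062745
t(2,0) = 4.85 - 3.950·0.062745 = 4.602
Σt over all 12·4 pixels = 374573/2550 ≈ 146.8913725
V = pitch²·Σt = 0.54²·374573/2550 = 42.834

t(2,0)=4.602 V=42.834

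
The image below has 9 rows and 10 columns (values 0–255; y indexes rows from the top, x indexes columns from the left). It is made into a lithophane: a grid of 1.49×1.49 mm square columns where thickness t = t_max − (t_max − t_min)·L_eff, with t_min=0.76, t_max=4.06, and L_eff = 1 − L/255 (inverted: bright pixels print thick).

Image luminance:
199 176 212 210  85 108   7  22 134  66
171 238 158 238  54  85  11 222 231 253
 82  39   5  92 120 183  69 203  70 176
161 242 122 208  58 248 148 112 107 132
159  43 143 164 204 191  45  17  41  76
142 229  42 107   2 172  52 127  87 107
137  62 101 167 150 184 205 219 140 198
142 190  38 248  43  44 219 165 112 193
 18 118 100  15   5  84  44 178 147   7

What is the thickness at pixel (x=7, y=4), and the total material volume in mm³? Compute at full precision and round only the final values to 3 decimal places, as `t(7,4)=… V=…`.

span = t_max - t_min = 4.06 - 0.76 = 3.300
L(7,4) = 17, L_eff = 1 - 17/255 = 0.933333 (inverted)
t(7,4) = 4.06 - 3.300·0.933333 = 0.980
Σt over all 9·10 pixels = 18222/85 ≈ 214.3764706
V = pitch²·Σt = 1.49²·18222/85 = 475.937

t(7,4)=0.980 V=475.937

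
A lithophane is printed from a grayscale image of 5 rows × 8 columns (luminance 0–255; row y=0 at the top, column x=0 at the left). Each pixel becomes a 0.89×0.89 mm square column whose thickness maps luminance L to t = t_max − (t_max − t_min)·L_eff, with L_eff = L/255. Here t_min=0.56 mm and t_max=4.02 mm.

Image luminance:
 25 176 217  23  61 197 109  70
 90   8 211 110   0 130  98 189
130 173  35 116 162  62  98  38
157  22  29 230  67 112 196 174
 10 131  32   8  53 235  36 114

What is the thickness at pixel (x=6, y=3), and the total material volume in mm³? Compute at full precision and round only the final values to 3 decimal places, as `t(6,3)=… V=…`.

span = t_max - t_min = 4.02 - 0.56 = 3.460
L(6,3) = 196, L_eff = 196/255 = 0.768627
t(6,3) = 4.02 - 3.460·0.768627 = 1.361
Σt over all 5·8 pixels = 222503/2125 ≈ 104.7072941
V = pitch²·Σt = 0.89²·222503/2125 = 82.939

t(6,3)=1.361 V=82.939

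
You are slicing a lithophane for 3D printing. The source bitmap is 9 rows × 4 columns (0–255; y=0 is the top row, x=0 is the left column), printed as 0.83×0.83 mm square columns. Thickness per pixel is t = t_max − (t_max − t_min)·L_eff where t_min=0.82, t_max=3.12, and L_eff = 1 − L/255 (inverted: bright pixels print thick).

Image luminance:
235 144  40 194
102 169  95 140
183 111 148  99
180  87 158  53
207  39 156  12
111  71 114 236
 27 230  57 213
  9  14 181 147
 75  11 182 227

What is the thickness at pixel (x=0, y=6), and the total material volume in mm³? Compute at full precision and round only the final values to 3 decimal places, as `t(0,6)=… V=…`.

span = t_max - t_min = 3.12 - 0.82 = 2.300
L(0,6) = 27, L_eff = 1 - 27/255 = 0.894118 (inverted)
t(0,6) = 3.12 - 2.300·0.894118 = 1.064
Σt over all 9·4 pixels = 177787/2550 ≈ 69.7203922
V = pitch²·Σt = 0.83²·177787/2550 = 48.030

t(0,6)=1.064 V=48.030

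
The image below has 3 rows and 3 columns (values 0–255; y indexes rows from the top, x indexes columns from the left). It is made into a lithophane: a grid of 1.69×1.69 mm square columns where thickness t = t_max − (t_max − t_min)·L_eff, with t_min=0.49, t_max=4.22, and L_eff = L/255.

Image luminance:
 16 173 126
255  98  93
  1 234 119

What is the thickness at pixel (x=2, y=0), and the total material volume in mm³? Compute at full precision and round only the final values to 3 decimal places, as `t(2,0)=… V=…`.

t(2,0)=2.377 V=61.893

span = t_max - t_min = 4.22 - 0.49 = 3.730
L(2,0) = 126, L_eff = 126/255 = 0.494118
t(2,0) = 4.22 - 3.730·0.494118 = 2.377
Σt over all 3·3 pixels = 110519/5100 ≈ 21.6703922
V = pitch²·Σt = 1.69²·110519/5100 = 61.893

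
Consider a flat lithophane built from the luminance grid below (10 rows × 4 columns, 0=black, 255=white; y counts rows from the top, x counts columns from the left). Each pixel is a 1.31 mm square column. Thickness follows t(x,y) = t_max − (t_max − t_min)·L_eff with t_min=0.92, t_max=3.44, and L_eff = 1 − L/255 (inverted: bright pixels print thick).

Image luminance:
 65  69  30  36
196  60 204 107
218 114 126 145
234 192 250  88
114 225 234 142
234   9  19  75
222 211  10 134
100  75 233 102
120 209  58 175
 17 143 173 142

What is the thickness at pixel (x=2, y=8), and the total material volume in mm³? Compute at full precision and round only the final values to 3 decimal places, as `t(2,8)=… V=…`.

t(2,8)=1.493 V=153.205

span = t_max - t_min = 3.44 - 0.92 = 2.520
L(2,8) = 58, L_eff = 1 - 58/255 = 0.772549 (inverted)
t(2,8) = 3.44 - 2.520·0.772549 = 1.493
Σt over all 10·4 pixels = 37942/425 ≈ 89.2752941
V = pitch²·Σt = 1.31²·37942/425 = 153.205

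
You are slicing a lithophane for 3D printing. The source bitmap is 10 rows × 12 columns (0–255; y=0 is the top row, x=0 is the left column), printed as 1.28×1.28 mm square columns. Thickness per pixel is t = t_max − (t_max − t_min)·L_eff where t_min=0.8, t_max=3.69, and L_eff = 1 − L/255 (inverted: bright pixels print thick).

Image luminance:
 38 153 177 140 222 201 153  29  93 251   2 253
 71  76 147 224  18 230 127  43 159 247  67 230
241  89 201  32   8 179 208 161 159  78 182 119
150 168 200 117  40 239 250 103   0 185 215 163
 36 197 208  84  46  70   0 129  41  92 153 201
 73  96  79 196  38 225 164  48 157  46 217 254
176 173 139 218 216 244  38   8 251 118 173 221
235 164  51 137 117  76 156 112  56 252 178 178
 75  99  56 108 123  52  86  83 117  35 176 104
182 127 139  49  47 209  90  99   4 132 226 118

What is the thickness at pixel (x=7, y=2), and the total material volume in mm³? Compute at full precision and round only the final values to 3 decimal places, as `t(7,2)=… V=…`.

span = t_max - t_min = 3.69 - 0.8 = 2.890
L(7,2) = 161, L_eff = 1 - 161/255 = 0.368627 (inverted)
t(7,2) = 3.69 - 2.890·0.368627 = 2.625
Σt over all 10·12 pixels = 414487/1500 ≈ 276.3246667
V = pitch²·Σt = 1.28²·414487/1500 = 452.730

t(7,2)=2.625 V=452.730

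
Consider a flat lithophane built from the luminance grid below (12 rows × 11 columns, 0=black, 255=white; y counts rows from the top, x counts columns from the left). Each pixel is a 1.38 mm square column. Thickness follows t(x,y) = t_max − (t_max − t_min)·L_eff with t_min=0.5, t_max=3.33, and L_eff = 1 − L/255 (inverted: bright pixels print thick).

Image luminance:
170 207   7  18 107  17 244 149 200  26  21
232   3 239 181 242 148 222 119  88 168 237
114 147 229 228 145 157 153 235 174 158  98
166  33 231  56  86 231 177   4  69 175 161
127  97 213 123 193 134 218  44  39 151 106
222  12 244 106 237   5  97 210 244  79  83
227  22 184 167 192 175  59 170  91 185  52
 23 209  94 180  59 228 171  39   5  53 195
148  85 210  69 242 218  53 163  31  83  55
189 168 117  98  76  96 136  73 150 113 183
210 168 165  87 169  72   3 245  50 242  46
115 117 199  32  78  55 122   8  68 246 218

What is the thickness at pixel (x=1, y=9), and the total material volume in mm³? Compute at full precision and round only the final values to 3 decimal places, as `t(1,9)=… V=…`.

t(1,9)=2.364 V=495.703

span = t_max - t_min = 3.33 - 0.5 = 2.830
L(1,9) = 168, L_eff = 1 - 168/255 = 0.341176 (inverted)
t(1,9) = 3.33 - 2.830·0.341176 = 2.364
Σt over all 12·11 pixels = 6637481/25500 ≈ 260.2933725
V = pitch²·Σt = 1.38²·6637481/25500 = 495.703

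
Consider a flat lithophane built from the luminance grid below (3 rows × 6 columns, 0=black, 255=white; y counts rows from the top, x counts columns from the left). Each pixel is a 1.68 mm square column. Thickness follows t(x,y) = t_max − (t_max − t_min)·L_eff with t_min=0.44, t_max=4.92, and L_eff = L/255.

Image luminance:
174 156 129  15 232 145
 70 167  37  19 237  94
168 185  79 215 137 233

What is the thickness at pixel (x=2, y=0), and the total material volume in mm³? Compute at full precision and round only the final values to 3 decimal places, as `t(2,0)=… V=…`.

t(2,0)=2.654 V=126.384

span = t_max - t_min = 4.92 - 0.44 = 4.480
L(2,0) = 129, L_eff = 129/255 = 0.505882
t(2,0) = 4.92 - 4.480·0.505882 = 2.654
Σt over all 3·6 pixels = 285466/6375 ≈ 44.7789804
V = pitch²·Σt = 1.68²·285466/6375 = 126.384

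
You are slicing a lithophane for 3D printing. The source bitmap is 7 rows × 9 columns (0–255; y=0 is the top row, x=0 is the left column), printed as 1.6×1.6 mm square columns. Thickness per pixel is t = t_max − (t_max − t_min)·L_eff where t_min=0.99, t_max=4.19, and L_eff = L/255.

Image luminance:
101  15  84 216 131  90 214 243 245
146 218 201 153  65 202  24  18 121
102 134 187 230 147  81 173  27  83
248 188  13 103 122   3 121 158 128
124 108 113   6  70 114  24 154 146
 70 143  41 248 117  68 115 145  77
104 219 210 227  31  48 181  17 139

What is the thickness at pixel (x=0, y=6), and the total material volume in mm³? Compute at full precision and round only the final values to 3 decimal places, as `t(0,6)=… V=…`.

span = t_max - t_min = 4.19 - 0.99 = 3.200
L(0,6) = 104, L_eff = 104/255 = 0.407843
t(0,6) = 4.19 - 3.200·0.407843 = 2.885
Σt over all 7·9 pixels = 282477/1700 ≈ 166.1629412
V = pitch²·Σt = 1.6²·282477/1700 = 425.377

t(0,6)=2.885 V=425.377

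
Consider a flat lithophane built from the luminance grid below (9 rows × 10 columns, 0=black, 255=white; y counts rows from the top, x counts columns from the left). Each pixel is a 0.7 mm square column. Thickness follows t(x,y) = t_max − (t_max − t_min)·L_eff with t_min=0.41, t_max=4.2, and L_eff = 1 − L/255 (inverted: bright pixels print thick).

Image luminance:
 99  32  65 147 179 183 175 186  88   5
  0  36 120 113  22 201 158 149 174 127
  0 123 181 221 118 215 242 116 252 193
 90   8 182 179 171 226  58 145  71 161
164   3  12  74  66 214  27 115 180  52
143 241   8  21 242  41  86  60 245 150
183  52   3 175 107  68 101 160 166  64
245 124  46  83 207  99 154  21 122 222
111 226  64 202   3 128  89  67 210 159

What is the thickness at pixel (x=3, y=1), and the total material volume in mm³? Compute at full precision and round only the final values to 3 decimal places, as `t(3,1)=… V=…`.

span = t_max - t_min = 4.2 - 0.41 = 3.790
L(3,1) = 113, L_eff = 1 - 113/255 = 0.556863 (inverted)
t(3,1) = 4.2 - 3.790·0.556863 = 2.089
Σt over all 9·10 pixels = 200.628
V = pitch²·Σt = 0.7²·200.628 = 98.308

t(3,1)=2.089 V=98.308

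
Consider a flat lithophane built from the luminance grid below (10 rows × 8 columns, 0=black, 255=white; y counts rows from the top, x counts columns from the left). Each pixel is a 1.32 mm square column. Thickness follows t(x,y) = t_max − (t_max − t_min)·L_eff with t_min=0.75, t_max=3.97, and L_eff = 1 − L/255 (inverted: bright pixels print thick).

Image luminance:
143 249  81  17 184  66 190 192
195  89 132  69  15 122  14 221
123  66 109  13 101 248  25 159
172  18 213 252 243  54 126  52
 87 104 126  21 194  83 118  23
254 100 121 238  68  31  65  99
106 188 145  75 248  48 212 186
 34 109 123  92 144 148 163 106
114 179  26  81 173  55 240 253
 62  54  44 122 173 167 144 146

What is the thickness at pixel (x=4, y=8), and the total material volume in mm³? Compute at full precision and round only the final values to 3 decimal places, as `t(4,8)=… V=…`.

t(4,8)=2.935 V=321.154

span = t_max - t_min = 3.97 - 0.75 = 3.220
L(4,8) = 173, L_eff = 1 - 173/255 = 0.321569 (inverted)
t(4,8) = 3.97 - 3.220·0.321569 = 2.935
Σt over all 10·8 pixels = 470009/2550 ≈ 184.3172549
V = pitch²·Σt = 1.32²·470009/2550 = 321.154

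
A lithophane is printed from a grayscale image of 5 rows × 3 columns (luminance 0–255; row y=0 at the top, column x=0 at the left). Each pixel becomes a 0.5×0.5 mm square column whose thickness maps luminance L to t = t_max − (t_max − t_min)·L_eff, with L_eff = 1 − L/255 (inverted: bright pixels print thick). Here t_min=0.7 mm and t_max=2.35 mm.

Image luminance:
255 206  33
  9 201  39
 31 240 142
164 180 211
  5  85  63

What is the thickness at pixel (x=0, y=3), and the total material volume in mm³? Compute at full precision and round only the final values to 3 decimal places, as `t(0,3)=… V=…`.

span = t_max - t_min = 2.35 - 0.7 = 1.650
L(0,3) = 164, L_eff = 1 - 164/255 = 0.356863 (inverted)
t(0,3) = 2.35 - 1.650·0.356863 = 1.761
Σt over all 5·3 pixels = 19177/850 ≈ 22.5611765
V = pitch²·Σt = 0.5²·19177/850 = 5.640

t(0,3)=1.761 V=5.640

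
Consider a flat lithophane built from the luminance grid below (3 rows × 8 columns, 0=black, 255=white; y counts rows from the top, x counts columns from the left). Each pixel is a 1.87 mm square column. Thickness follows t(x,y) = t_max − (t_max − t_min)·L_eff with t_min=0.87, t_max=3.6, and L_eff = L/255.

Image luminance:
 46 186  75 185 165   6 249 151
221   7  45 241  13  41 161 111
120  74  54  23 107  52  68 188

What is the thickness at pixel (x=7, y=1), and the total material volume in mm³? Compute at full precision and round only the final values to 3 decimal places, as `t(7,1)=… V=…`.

span = t_max - t_min = 3.6 - 0.87 = 2.730
L(7,1) = 111, L_eff = 111/255 = 0.435294
t(7,1) = 3.6 - 2.730·0.435294 = 2.412
Σt over all 3·8 pixels = 498801/8500 ≈ 58.6824706
V = pitch²·Σt = 1.87²·498801/8500 = 205.207

t(7,1)=2.412 V=205.207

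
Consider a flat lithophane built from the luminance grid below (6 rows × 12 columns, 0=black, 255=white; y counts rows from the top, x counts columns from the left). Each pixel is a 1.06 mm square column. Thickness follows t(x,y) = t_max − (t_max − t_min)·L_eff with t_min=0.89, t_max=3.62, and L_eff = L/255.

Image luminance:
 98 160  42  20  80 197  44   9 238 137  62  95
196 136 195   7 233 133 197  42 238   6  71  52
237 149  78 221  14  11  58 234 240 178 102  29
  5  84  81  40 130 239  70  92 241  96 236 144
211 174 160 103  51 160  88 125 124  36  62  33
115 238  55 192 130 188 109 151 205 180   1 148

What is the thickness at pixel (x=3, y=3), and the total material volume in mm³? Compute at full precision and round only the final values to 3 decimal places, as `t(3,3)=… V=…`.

span = t_max - t_min = 3.62 - 0.89 = 2.730
L(3,3) = 40, L_eff = 40/255 = 0.156863
t(3,3) = 3.62 - 2.730·0.156863 = 3.192
Σt over all 6·12 pixels = 355116/2125 ≈ 167.1134118
V = pitch²·Σt = 1.06²·355116/2125 = 187.769

t(3,3)=3.192 V=187.769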